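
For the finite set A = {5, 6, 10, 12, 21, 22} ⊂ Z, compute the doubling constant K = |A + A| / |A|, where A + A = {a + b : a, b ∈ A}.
K = |A + A| / |A| = 20/6 = 10/3

Enumerate A + A = {a + b : a, b ∈ A}. With |A| = 6, there are |A|^2 = 36 ordered sum pairs; collecting distinct values, A + A = {10, 11, 12, 15, 16, 17, 18, 20, 22, 24, 26, 27, 28, 31, 32, 33, 34, 42, 43, 44}, so |A + A| = 20. Thus K = 20/6 = 10/3. For comparison, the minimum possible |A + A| over all 6-element sets is 2·6 − 1 = 11 (so min K = 11/6), attained only by arithmetic progressions.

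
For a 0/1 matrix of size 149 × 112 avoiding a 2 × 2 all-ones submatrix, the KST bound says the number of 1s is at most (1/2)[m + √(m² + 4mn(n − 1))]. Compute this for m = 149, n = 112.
z(149, 112; 2, 2) ≤ (1/2)[149 + √(149² + 4·149·112·111)] = (1/2)[149 + √7431673] = 1437.5547

Kővári–Sós–Turán: let r_1, ..., r_149 be the row sums and z = Σ r_i the total number of 1s. Each pair of columns can share at most one row with both entries 1 (else a 2×2 all-ones block appears), so Σ_i C(r_i, 2) ≤ C(112, 2) = 6216. By convexity Σ_i C(r_i, 2) ≥ 149·C(z/149, 2) = z(z − 149)/(2·149), giving z² − 149z − 149·112·111 ≤ 0 and hence z ≤ (1/2)[149 + √(22201 + 4·1852368)] = (1/2)[149 + √7431673] ≈ (1/2)(149 + 2726.1095) = 1437.5547.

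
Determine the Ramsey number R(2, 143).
R(2, 143) = 143

R(2, k) = k for all k ≥ 2: in a 2-colouring of K_k, either some edge is red (a red K_2) or all edges are blue (a blue K_k). And K_{142} coloured all-blue has no blue K_143, so R(2, 143) > 142. Hence R(2, 143) = 143.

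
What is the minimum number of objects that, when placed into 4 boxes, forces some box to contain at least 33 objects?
n = (33 − 1)·4 + 1 = 129

By the generalised pigeonhole principle, to guarantee some box contains ≥ r objects we need more than (r − 1) · k objects total. Threshold: n = (r − 1) · k + 1. With r = 33 and k = 4: n = 32 · 4 + 1 = 128 + 1 = 129. For n = 128 = 32 · 4, we can put exactly 32 objects in every box, avoiding 33 in any single one — so 129 is tight.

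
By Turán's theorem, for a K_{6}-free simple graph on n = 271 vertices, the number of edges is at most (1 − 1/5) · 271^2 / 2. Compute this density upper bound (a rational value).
Turán density bound = (4/5) · 271^2/2 = 146882/5 ≈ 29376.4

Turán's theorem: ex(n, K_{r+1}) is achieved by the complete r-partite Turán graph T(n, r) with parts as balanced as possible, and is at most (1 − 1/r) · n^2/2. For r = 5, n = 271: the density bound is (4/5) · 73441/2 = 146882/5 ≈ 29376.4. The integer-valued extremum is e(T(271, 5)) = 29376, which is strictly less than the density bound 146882/5 since 5 ∤ 271 (the parts of T(271, 5) cannot all be equal).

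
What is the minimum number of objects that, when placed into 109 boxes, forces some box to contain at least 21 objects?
n = (21 − 1)·109 + 1 = 2181

By the generalised pigeonhole principle, to guarantee some box contains ≥ r objects we need more than (r − 1) · k objects total. Threshold: n = (r − 1) · k + 1. With r = 21 and k = 109: n = 20 · 109 + 1 = 2180 + 1 = 2181. For n = 2180 = 20 · 109, we can put exactly 20 objects in every box, avoiding 21 in any single one — so 2181 is tight.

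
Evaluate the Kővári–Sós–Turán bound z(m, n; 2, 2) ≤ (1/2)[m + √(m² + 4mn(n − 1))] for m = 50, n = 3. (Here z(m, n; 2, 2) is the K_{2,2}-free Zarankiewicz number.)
z(50, 3; 2, 2) ≤ (1/2)[50 + √(50² + 4·50·3·2)] = (1/2)[50 + √3700] = 55.4138

Kővári–Sós–Turán: let r_1, ..., r_50 be the row sums and z = Σ r_i the total number of 1s. Each pair of columns can share at most one row with both entries 1 (else a 2×2 all-ones block appears), so Σ_i C(r_i, 2) ≤ C(3, 2) = 3. By convexity Σ_i C(r_i, 2) ≥ 50·C(z/50, 2) = z(z − 50)/(2·50), giving z² − 50z − 50·3·2 ≤ 0 and hence z ≤ (1/2)[50 + √(2500 + 4·300)] = (1/2)[50 + √3700] ≈ (1/2)(50 + 60.8276) = 55.4138.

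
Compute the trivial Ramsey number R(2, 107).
R(2, 107) = 107

R(2, k) = k for all k ≥ 2: in a 2-colouring of K_k, either some edge is red (a red K_2) or all edges are blue (a blue K_k). And K_{106} coloured all-blue has no blue K_107, so R(2, 107) > 106. Hence R(2, 107) = 107.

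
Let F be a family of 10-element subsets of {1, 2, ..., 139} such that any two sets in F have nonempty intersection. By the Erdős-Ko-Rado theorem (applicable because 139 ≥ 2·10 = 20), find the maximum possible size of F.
max |F| = C(138, 9) = 38322542634090

The Erdős-Ko-Rado theorem states: for n ≥ 2k, an intersecting family of k-subsets of an n-element set has size at most C(n − 1, k − 1), with equality for 'star' families {A ⊆ [n] : |A| = k, i ∈ A} (fix an element i). For n = 139, k = 10: C(138, 9) = 38322542634090.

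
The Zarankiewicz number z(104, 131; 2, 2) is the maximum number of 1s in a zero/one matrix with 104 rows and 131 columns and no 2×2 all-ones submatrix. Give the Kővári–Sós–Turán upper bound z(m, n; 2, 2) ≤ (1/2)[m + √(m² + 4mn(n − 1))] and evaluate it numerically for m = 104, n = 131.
z(104, 131; 2, 2) ≤ (1/2)[104 + √(104² + 4·104·131·130)] = (1/2)[104 + √7095296] = 1383.8498

Kővári–Sós–Turán: let r_1, ..., r_104 be the row sums and z = Σ r_i the total number of 1s. Each pair of columns can share at most one row with both entries 1 (else a 2×2 all-ones block appears), so Σ_i C(r_i, 2) ≤ C(131, 2) = 8515. By convexity Σ_i C(r_i, 2) ≥ 104·C(z/104, 2) = z(z − 104)/(2·104), giving z² − 104z − 104·131·130 ≤ 0 and hence z ≤ (1/2)[104 + √(10816 + 4·1771120)] = (1/2)[104 + √7095296] ≈ (1/2)(104 + 2663.6997) = 1383.8498.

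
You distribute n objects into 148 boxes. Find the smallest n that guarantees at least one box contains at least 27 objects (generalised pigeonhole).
n = (27 − 1)·148 + 1 = 3849

By the generalised pigeonhole principle, to guarantee some box contains ≥ r objects we need more than (r − 1) · k objects total. Threshold: n = (r − 1) · k + 1. With r = 27 and k = 148: n = 26 · 148 + 1 = 3848 + 1 = 3849. For n = 3848 = 26 · 148, we can put exactly 26 objects in every box, avoiding 27 in any single one — so 3849 is tight.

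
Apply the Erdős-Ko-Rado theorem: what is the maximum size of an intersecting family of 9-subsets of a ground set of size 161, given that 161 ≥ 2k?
max |F| = C(160, 8) = 8917061687820

Erdős-Ko-Rado (1961): when n ≥ 2k, max |F| = C(n−1, k−1). The bound is attained by the star {A : i ∈ A} for any fixed i ∈ [n]. Here C(161−1, 9−1) = C(160, 8) = 8917061687820.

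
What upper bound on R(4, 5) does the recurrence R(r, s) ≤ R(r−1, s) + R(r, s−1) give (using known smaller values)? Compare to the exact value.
R(4, 5) ≤ R(3, 5) + R(4, 4) = 14 + 18 = 32; exact value R(4, 5) = 25.

The Erdős–Szekeres recurrence R(r, s) ≤ R(r−1, s) + R(r, s−1) applied to (r, s) = (4, 5) gives
  R(4, 5) ≤ R(3, 5) + R(4, 4) = 14 + 18 = 32.
(Recall R(2, k) = k and R is symmetric.) The recurrence is not tight here (it gives 32, but the exact value is R(4, 5) = 25); the tight upper bound requires a sharper argument than the simple recurrence, combined with a lower-bound construction on K_{24}.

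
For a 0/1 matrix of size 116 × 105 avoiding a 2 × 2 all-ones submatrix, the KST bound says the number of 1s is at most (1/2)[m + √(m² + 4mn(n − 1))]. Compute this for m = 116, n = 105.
z(116, 105; 2, 2) ≤ (1/2)[116 + √(116² + 4·116·105·104)] = (1/2)[116 + √5080336] = 1184.98

Kővári–Sós–Turán: let r_1, ..., r_116 be the row sums and z = Σ r_i the total number of 1s. Each pair of columns can share at most one row with both entries 1 (else a 2×2 all-ones block appears), so Σ_i C(r_i, 2) ≤ C(105, 2) = 5460. By convexity Σ_i C(r_i, 2) ≥ 116·C(z/116, 2) = z(z − 116)/(2·116), giving z² − 116z − 116·105·104 ≤ 0 and hence z ≤ (1/2)[116 + √(13456 + 4·1266720)] = (1/2)[116 + √5080336] ≈ (1/2)(116 + 2253.9601) = 1184.98.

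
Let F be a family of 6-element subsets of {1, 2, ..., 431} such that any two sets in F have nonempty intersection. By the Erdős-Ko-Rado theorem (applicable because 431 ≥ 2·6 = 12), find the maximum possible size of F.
max |F| = C(430, 5) = 119681147586

Erdős-Ko-Rado (1961): when n ≥ 2k, max |F| = C(n−1, k−1). The bound is attained by the star {A : i ∈ A} for any fixed i ∈ [n]. Here C(431−1, 6−1) = C(430, 5) = 119681147586.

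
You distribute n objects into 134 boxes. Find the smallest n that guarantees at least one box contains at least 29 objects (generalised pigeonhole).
n = (29 − 1)·134 + 1 = 3753

By the generalised pigeonhole principle, to guarantee some box contains ≥ r objects we need more than (r − 1) · k objects total. Threshold: n = (r − 1) · k + 1. With r = 29 and k = 134: n = 28 · 134 + 1 = 3752 + 1 = 3753. For n = 3752 = 28 · 134, we can put exactly 28 objects in every box, avoiding 29 in any single one — so 3753 is tight.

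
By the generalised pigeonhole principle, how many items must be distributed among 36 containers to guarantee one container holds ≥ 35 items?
n = (35 − 1)·36 + 1 = 1225

By the generalised pigeonhole principle, to guarantee some box contains ≥ r objects we need more than (r − 1) · k objects total. Threshold: n = (r − 1) · k + 1. With r = 35 and k = 36: n = 34 · 36 + 1 = 1224 + 1 = 1225. For n = 1224 = 34 · 36, we can put exactly 34 objects in every box, avoiding 35 in any single one — so 1225 is tight.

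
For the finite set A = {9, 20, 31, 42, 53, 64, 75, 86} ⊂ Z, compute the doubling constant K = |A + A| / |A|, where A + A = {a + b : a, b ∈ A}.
K = |A + A| / |A| = 15/8

Enumerate A + A = {a + b : a, b ∈ A}. With |A| = 8, there are |A|^2 = 64 ordered sum pairs; collecting distinct values, A + A = {18, 29, 40, 51, 62, 73, 84, 95, 106, 117, 128, 139, 150, 161, 172}, so |A + A| = 15. Thus K = 15/8. Here |A + A| = 2|A| − 1 = 15, the minimum possible — so K = 15/8 is minimal, which holds iff A is an arithmetic progression.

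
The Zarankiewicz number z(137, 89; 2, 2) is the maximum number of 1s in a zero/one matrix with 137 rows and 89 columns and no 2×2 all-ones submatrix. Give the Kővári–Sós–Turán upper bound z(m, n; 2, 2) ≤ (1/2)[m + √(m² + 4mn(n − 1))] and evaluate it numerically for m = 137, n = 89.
z(137, 89; 2, 2) ≤ (1/2)[137 + √(137² + 4·137·89·88)] = (1/2)[137 + √4310705] = 1106.6119

Kővári–Sós–Turán: let r_1, ..., r_137 be the row sums and z = Σ r_i the total number of 1s. Each pair of columns can share at most one row with both entries 1 (else a 2×2 all-ones block appears), so Σ_i C(r_i, 2) ≤ C(89, 2) = 3916. By convexity Σ_i C(r_i, 2) ≥ 137·C(z/137, 2) = z(z − 137)/(2·137), giving z² − 137z − 137·89·88 ≤ 0 and hence z ≤ (1/2)[137 + √(18769 + 4·1072984)] = (1/2)[137 + √4310705] ≈ (1/2)(137 + 2076.2237) = 1106.6119.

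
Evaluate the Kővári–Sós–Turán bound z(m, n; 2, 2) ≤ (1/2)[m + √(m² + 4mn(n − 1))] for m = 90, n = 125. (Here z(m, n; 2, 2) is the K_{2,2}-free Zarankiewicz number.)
z(90, 125; 2, 2) ≤ (1/2)[90 + √(90² + 4·90·125·124)] = (1/2)[90 + √5588100] = 1226.9581

Kővári–Sós–Turán: let r_1, ..., r_90 be the row sums and z = Σ r_i the total number of 1s. Each pair of columns can share at most one row with both entries 1 (else a 2×2 all-ones block appears), so Σ_i C(r_i, 2) ≤ C(125, 2) = 7750. By convexity Σ_i C(r_i, 2) ≥ 90·C(z/90, 2) = z(z − 90)/(2·90), giving z² − 90z − 90·125·124 ≤ 0 and hence z ≤ (1/2)[90 + √(8100 + 4·1395000)] = (1/2)[90 + √5588100] ≈ (1/2)(90 + 2363.9162) = 1226.9581.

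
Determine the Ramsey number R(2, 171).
R(2, 171) = 171

R(2, k) = k for all k ≥ 2: in a 2-colouring of K_k, either some edge is red (a red K_2) or all edges are blue (a blue K_k). And K_{170} coloured all-blue has no blue K_171, so R(2, 171) > 170. Hence R(2, 171) = 171.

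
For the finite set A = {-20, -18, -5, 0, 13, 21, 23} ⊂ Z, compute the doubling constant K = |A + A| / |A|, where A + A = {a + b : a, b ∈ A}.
K = |A + A| / |A| = 26/7

Enumerate A + A = {a + b : a, b ∈ A}. With |A| = 7, there are |A|^2 = 49 ordered sum pairs; collecting distinct values, A + A = {-40, -38, -36, -25, -23, -20, -18, -10, -7, -5, 0, 1, 3, 5, 8, 13, 16, 18, 21, 23, 26, 34, 36, 42, 44, 46}, so |A + A| = 26. Thus K = 26/7. For comparison, the minimum possible |A + A| over all 7-element sets is 2·7 − 1 = 13 (so min K = 13/7), attained only by arithmetic progressions.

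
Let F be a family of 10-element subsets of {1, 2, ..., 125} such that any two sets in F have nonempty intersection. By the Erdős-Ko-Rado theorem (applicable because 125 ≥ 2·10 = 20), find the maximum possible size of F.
max |F| = C(124, 9) = 14189367287524

The Erdős-Ko-Rado theorem states: for n ≥ 2k, an intersecting family of k-subsets of an n-element set has size at most C(n − 1, k − 1), with equality for 'star' families {A ⊆ [n] : |A| = k, i ∈ A} (fix an element i). For n = 125, k = 10: C(124, 9) = 14189367287524.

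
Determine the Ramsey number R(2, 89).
R(2, 89) = 89

R(2, k) = k for all k ≥ 2: in a 2-colouring of K_k, either some edge is red (a red K_2) or all edges are blue (a blue K_k). And K_{88} coloured all-blue has no blue K_89, so R(2, 89) > 88. Hence R(2, 89) = 89.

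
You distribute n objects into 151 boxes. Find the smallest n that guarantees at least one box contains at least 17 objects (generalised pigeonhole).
n = (17 − 1)·151 + 1 = 2417

By the generalised pigeonhole principle, to guarantee some box contains ≥ r objects we need more than (r − 1) · k objects total. Threshold: n = (r − 1) · k + 1. With r = 17 and k = 151: n = 16 · 151 + 1 = 2416 + 1 = 2417. For n = 2416 = 16 · 151, we can put exactly 16 objects in every box, avoiding 17 in any single one — so 2417 is tight.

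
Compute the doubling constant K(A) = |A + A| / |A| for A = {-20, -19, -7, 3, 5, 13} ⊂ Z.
K = |A + A| / |A| = 19/6

Enumerate A + A = {a + b : a, b ∈ A}. With |A| = 6, there are |A|^2 = 36 ordered sum pairs; collecting distinct values, A + A = {-40, -39, -38, -27, -26, -17, -16, -15, -14, -7, -6, -4, -2, 6, 8, 10, 16, 18, 26}, so |A + A| = 19. Thus K = 19/6. For comparison, the minimum possible |A + A| over all 6-element sets is 2·6 − 1 = 11 (so min K = 11/6), attained only by arithmetic progressions.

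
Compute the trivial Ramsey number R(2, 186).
R(2, 186) = 186

R(2, k) = k for all k ≥ 2: in a 2-colouring of K_k, either some edge is red (a red K_2) or all edges are blue (a blue K_k). And K_{185} coloured all-blue has no blue K_186, so R(2, 186) > 185. Hence R(2, 186) = 186.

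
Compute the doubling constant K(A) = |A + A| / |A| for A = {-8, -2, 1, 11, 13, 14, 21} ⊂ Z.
K = |A + A| / |A| = 26/7

Enumerate A + A = {a + b : a, b ∈ A}. With |A| = 7, there are |A|^2 = 49 ordered sum pairs; collecting distinct values, A + A = {-16, -10, -7, -4, -1, 2, 3, 5, 6, 9, 11, 12, 13, 14, 15, 19, 22, 24, 25, 26, 27, 28, 32, 34, 35, 42}, so |A + A| = 26. Thus K = 26/7. For comparison, the minimum possible |A + A| over all 7-element sets is 2·7 − 1 = 13 (so min K = 13/7), attained only by arithmetic progressions.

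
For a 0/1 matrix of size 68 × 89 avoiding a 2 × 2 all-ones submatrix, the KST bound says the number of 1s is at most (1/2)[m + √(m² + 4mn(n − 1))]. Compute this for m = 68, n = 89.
z(68, 89; 2, 2) ≤ (1/2)[68 + √(68² + 4·68·89·88)] = (1/2)[68 + √2134928] = 764.5696

Kővári–Sós–Turán: let r_1, ..., r_68 be the row sums and z = Σ r_i the total number of 1s. Each pair of columns can share at most one row with both entries 1 (else a 2×2 all-ones block appears), so Σ_i C(r_i, 2) ≤ C(89, 2) = 3916. By convexity Σ_i C(r_i, 2) ≥ 68·C(z/68, 2) = z(z − 68)/(2·68), giving z² − 68z − 68·89·88 ≤ 0 and hence z ≤ (1/2)[68 + √(4624 + 4·532576)] = (1/2)[68 + √2134928] ≈ (1/2)(68 + 1461.1393) = 764.5696.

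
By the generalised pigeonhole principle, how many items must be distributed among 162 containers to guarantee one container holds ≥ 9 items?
n = (9 − 1)·162 + 1 = 1297

By the generalised pigeonhole principle, to guarantee some box contains ≥ r objects we need more than (r − 1) · k objects total. Threshold: n = (r − 1) · k + 1. With r = 9 and k = 162: n = 8 · 162 + 1 = 1296 + 1 = 1297. For n = 1296 = 8 · 162, we can put exactly 8 objects in every box, avoiding 9 in any single one — so 1297 is tight.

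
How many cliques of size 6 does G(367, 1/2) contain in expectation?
E[# K_6] = C(367, 6) · (1/2)^C(6, 2) = 3257047534741 / 2^15 ≈ 99397202.598297

For each 6-subset S of vertices (there are C(367, 6) = 3257047534741 such S), let X_S = 1 if S induces a K_6 (all C(6, 2) = 15 edges present). Then P(X_S = 1) = (1/2)^15 = 1/32768. By linearity of expectation, E[# K_6] = C(367, 6) · (1/2)^15 = 3257047534741 / 32768 ≈ 99397202.598297.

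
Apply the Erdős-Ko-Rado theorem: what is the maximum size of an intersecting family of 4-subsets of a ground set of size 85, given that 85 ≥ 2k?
max |F| = C(84, 3) = 95284

The Erdős-Ko-Rado theorem states: for n ≥ 2k, an intersecting family of k-subsets of an n-element set has size at most C(n − 1, k − 1), with equality for 'star' families {A ⊆ [n] : |A| = k, i ∈ A} (fix an element i). For n = 85, k = 4: C(84, 3) = 95284.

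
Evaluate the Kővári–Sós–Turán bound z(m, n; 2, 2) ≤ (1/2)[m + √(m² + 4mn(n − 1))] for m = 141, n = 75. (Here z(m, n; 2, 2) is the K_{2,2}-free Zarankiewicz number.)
z(141, 75; 2, 2) ≤ (1/2)[141 + √(141² + 4·141·75·74)] = (1/2)[141 + √3150081] = 957.9234

Kővári–Sós–Turán: let r_1, ..., r_141 be the row sums and z = Σ r_i the total number of 1s. Each pair of columns can share at most one row with both entries 1 (else a 2×2 all-ones block appears), so Σ_i C(r_i, 2) ≤ C(75, 2) = 2775. By convexity Σ_i C(r_i, 2) ≥ 141·C(z/141, 2) = z(z − 141)/(2·141), giving z² − 141z − 141·75·74 ≤ 0 and hence z ≤ (1/2)[141 + √(19881 + 4·782550)] = (1/2)[141 + √3150081] ≈ (1/2)(141 + 1774.8468) = 957.9234.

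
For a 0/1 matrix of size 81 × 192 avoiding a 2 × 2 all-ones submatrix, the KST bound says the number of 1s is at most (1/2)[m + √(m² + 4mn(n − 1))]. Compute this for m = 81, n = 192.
z(81, 192; 2, 2) ≤ (1/2)[81 + √(81² + 4·81·192·191)] = (1/2)[81 + √11888289] = 1764.4699

Kővári–Sós–Turán: let r_1, ..., r_81 be the row sums and z = Σ r_i the total number of 1s. Each pair of columns can share at most one row with both entries 1 (else a 2×2 all-ones block appears), so Σ_i C(r_i, 2) ≤ C(192, 2) = 18336. By convexity Σ_i C(r_i, 2) ≥ 81·C(z/81, 2) = z(z − 81)/(2·81), giving z² − 81z − 81·192·191 ≤ 0 and hence z ≤ (1/2)[81 + √(6561 + 4·2970432)] = (1/2)[81 + √11888289] ≈ (1/2)(81 + 3447.9398) = 1764.4699.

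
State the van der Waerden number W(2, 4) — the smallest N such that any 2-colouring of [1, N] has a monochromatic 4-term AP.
W(2, 4) = 35

W(2, 4) = 35. The lower bound W(2, 4) > 34 comes from an explicit good 2-colouring of [1, 34]; the upper bound W(2, 4) ≤ 35 was verified by exhaustive search over 2-colourings of [1, 35].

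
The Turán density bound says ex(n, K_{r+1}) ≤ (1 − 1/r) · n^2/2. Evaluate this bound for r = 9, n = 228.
Turán density bound = (8/9) · 228^2/2 = 23104

Turán's theorem: ex(n, K_{r+1}) is achieved by the complete r-partite Turán graph T(n, r) with parts as balanced as possible, and is at most (1 − 1/r) · n^2/2. For r = 9, n = 228: the density bound is (8/9) · 51984/2 = 23104. The integer-valued extremum is e(T(228, 9)) = 23103, which is strictly less than the density bound 23104 since 9 ∤ 228 (the parts of T(228, 9) cannot all be equal).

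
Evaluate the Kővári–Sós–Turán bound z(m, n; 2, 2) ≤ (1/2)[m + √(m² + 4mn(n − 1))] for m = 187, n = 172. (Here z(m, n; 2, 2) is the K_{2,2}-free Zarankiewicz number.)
z(187, 172; 2, 2) ≤ (1/2)[187 + √(187² + 4·187·172·171)] = (1/2)[187 + √22035145] = 2440.5804

Kővári–Sós–Turán: let r_1, ..., r_187 be the row sums and z = Σ r_i the total number of 1s. Each pair of columns can share at most one row with both entries 1 (else a 2×2 all-ones block appears), so Σ_i C(r_i, 2) ≤ C(172, 2) = 14706. By convexity Σ_i C(r_i, 2) ≥ 187·C(z/187, 2) = z(z − 187)/(2·187), giving z² − 187z − 187·172·171 ≤ 0 and hence z ≤ (1/2)[187 + √(34969 + 4·5500044)] = (1/2)[187 + √22035145] ≈ (1/2)(187 + 4694.1607) = 2440.5804.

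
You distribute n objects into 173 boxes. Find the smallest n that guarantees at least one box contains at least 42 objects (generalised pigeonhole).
n = (42 − 1)·173 + 1 = 7094

By the generalised pigeonhole principle, to guarantee some box contains ≥ r objects we need more than (r − 1) · k objects total. Threshold: n = (r − 1) · k + 1. With r = 42 and k = 173: n = 41 · 173 + 1 = 7093 + 1 = 7094. For n = 7093 = 41 · 173, we can put exactly 41 objects in every box, avoiding 42 in any single one — so 7094 is tight.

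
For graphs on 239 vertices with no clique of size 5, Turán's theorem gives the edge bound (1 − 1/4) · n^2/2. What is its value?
Turán density bound = (3/4) · 239^2/2 = 171363/8 ≈ 21420.375

Turán's theorem: ex(n, K_{r+1}) is achieved by the complete r-partite Turán graph T(n, r) with parts as balanced as possible, and is at most (1 − 1/r) · n^2/2. For r = 4, n = 239: the density bound is (3/4) · 57121/2 = 171363/8 ≈ 21420.375. The integer-valued extremum is e(T(239, 4)) = 21420, which is strictly less than the density bound 171363/8 since 4 ∤ 239 (the parts of T(239, 4) cannot all be equal).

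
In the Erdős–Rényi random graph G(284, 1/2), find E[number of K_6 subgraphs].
E[# K_6] = C(284, 6) · (1/2)^C(6, 2) = 691018925604 / 2^15 = 172754731401/8192 ≈ 21088224.047974

For each 6-subset S of vertices (there are C(284, 6) = 691018925604 such S), let X_S = 1 if S induces a K_6 (all C(6, 2) = 15 edges present). Then P(X_S = 1) = (1/2)^15 = 1/32768. By linearity of expectation, E[# K_6] = C(284, 6) · (1/2)^15 = 691018925604 / 32768 = 172754731401/8192 ≈ 21088224.047974.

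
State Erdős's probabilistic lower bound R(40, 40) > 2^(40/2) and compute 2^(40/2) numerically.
2^(40/2) = 1048576; so R(40, 40) > 1048576

Colour each edge of K_n uniformly at random with red/blue. The expected number of monochromatic K_40 is C(n, 40) · 2 · 2^(−C(40,2)). If C(n, 40) · 2^(1 − C(40,2)) < 1, then with positive probability no monochromatic K_40 exists, so R(40, 40) > n. The standard estimate C(n, 40) ≤ n^40/40! shows this inequality holds whenever n ≤ 2^(40/2) (since 40! · 2^(C(40,2) − 1) > 2^(40^2/2) ≥ n^40). Hence R(40, 40) > 2^(40/2) = 1048576.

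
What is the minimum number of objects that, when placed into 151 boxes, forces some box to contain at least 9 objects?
n = (9 − 1)·151 + 1 = 1209

By the generalised pigeonhole principle, to guarantee some box contains ≥ r objects we need more than (r − 1) · k objects total. Threshold: n = (r − 1) · k + 1. With r = 9 and k = 151: n = 8 · 151 + 1 = 1208 + 1 = 1209. For n = 1208 = 8 · 151, we can put exactly 8 objects in every box, avoiding 9 in any single one — so 1209 is tight.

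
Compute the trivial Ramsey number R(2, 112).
R(2, 112) = 112

R(2, k) = k for all k ≥ 2: in a 2-colouring of K_k, either some edge is red (a red K_2) or all edges are blue (a blue K_k). And K_{111} coloured all-blue has no blue K_112, so R(2, 112) > 111. Hence R(2, 112) = 112.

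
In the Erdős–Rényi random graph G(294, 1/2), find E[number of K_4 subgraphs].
E[# K_4] = C(294, 4) · (1/2)^C(4, 2) = 304985751 / 2^6 = 4765402.359375

For each 4-subset S of vertices (there are C(294, 4) = 304985751 such S), let X_S = 1 if S induces a K_4 (all C(4, 2) = 6 edges present). Then P(X_S = 1) = (1/2)^6 = 1/64. By linearity of expectation, E[# K_4] = C(294, 4) · (1/2)^6 = 304985751 / 64 = 4765402.359375.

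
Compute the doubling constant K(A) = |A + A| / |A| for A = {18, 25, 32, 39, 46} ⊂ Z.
K = |A + A| / |A| = 9/5

Enumerate A + A = {a + b : a, b ∈ A}. With |A| = 5, there are |A|^2 = 25 ordered sum pairs; collecting distinct values, A + A = {36, 43, 50, 57, 64, 71, 78, 85, 92}, so |A + A| = 9. Thus K = 9/5. Here |A + A| = 2|A| − 1 = 9, the minimum possible — so K = 9/5 is minimal, which holds iff A is an arithmetic progression.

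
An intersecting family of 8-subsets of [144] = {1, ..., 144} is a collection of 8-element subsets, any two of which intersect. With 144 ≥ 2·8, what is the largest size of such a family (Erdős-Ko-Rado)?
max |F| = C(143, 7) = 209004408899

The Erdős-Ko-Rado theorem states: for n ≥ 2k, an intersecting family of k-subsets of an n-element set has size at most C(n − 1, k − 1), with equality for 'star' families {A ⊆ [n] : |A| = k, i ∈ A} (fix an element i). For n = 144, k = 8: C(143, 7) = 209004408899.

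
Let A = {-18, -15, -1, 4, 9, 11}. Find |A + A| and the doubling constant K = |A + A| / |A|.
K = |A + A| / |A| = 20/6 = 10/3

Enumerate A + A = {a + b : a, b ∈ A}. With |A| = 6, there are |A|^2 = 36 ordered sum pairs; collecting distinct values, A + A = {-36, -33, -30, -19, -16, -14, -11, -9, -7, -6, -4, -2, 3, 8, 10, 13, 15, 18, 20, 22}, so |A + A| = 20. Thus K = 20/6 = 10/3. For comparison, the minimum possible |A + A| over all 6-element sets is 2·6 − 1 = 11 (so min K = 11/6), attained only by arithmetic progressions.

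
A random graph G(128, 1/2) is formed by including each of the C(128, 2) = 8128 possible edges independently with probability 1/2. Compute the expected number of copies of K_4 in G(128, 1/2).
E[# K_4] = C(128, 4) · (1/2)^C(4, 2) = 10668000 / 2^6 = 333375/2 = 166687.5

For each 4-subset S of vertices (there are C(128, 4) = 10668000 such S), let X_S = 1 if S induces a K_4 (all C(4, 2) = 6 edges present). Then P(X_S = 1) = (1/2)^6 = 1/64. By linearity of expectation, E[# K_4] = C(128, 4) · (1/2)^6 = 10668000 / 64 = 333375/2 = 166687.5.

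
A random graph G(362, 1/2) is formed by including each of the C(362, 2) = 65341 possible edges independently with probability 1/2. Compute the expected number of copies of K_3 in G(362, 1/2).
E[# K_3] = C(362, 3) · (1/2)^C(3, 2) = 7840920 / 2^3 = 980115

For each 3-subset S of vertices (there are C(362, 3) = 7840920 such S), let X_S = 1 if S induces a K_3 (all C(3, 2) = 3 edges present). Then P(X_S = 1) = (1/2)^3 = 1/8. By linearity of expectation, E[# K_3] = C(362, 3) · (1/2)^3 = 7840920 / 8 = 980115.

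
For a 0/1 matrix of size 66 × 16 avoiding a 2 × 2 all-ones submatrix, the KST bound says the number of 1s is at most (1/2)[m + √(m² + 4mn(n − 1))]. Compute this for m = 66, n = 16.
z(66, 16; 2, 2) ≤ (1/2)[66 + √(66² + 4·66·16·15)] = (1/2)[66 + √67716] = 163.1115

Kővári–Sós–Turán: let r_1, ..., r_66 be the row sums and z = Σ r_i the total number of 1s. Each pair of columns can share at most one row with both entries 1 (else a 2×2 all-ones block appears), so Σ_i C(r_i, 2) ≤ C(16, 2) = 120. By convexity Σ_i C(r_i, 2) ≥ 66·C(z/66, 2) = z(z − 66)/(2·66), giving z² − 66z − 66·16·15 ≤ 0 and hence z ≤ (1/2)[66 + √(4356 + 4·15840)] = (1/2)[66 + √67716] ≈ (1/2)(66 + 260.223) = 163.1115.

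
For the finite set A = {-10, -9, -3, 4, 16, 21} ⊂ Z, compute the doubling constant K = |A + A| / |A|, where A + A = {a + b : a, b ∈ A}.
K = |A + A| / |A| = 20/6 = 10/3

Enumerate A + A = {a + b : a, b ∈ A}. With |A| = 6, there are |A|^2 = 36 ordered sum pairs; collecting distinct values, A + A = {-20, -19, -18, -13, -12, -6, -5, 1, 6, 7, 8, 11, 12, 13, 18, 20, 25, 32, 37, 42}, so |A + A| = 20. Thus K = 20/6 = 10/3. For comparison, the minimum possible |A + A| over all 6-element sets is 2·6 − 1 = 11 (so min K = 11/6), attained only by arithmetic progressions.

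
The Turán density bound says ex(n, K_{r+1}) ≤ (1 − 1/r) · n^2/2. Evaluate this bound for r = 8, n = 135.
Turán density bound = (7/8) · 135^2/2 = 127575/16 ≈ 7973.4375

Turán's theorem: ex(n, K_{r+1}) is achieved by the complete r-partite Turán graph T(n, r) with parts as balanced as possible, and is at most (1 − 1/r) · n^2/2. For r = 8, n = 135: the density bound is (7/8) · 18225/2 = 127575/16 ≈ 7973.4375. The integer-valued extremum is e(T(135, 8)) = 7973, which is strictly less than the density bound 127575/16 since 8 ∤ 135 (the parts of T(135, 8) cannot all be equal).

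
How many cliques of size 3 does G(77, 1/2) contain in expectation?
E[# K_3] = C(77, 3) · (1/2)^C(3, 2) = 73150 / 2^3 = 36575/4 = 9143.75

For each 3-subset S of vertices (there are C(77, 3) = 73150 such S), let X_S = 1 if S induces a K_3 (all C(3, 2) = 3 edges present). Then P(X_S = 1) = (1/2)^3 = 1/8. By linearity of expectation, E[# K_3] = C(77, 3) · (1/2)^3 = 73150 / 8 = 36575/4 = 9143.75.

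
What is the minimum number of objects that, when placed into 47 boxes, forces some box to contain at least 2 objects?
n = (2 − 1)·47 + 1 = 48

By the generalised pigeonhole principle, to guarantee some box contains ≥ r objects we need more than (r − 1) · k objects total. Threshold: n = (r − 1) · k + 1. With r = 2 and k = 47: n = 1 · 47 + 1 = 47 + 1 = 48. For n = 47 = 1 · 47, we can put exactly 1 objects in every box, avoiding 2 in any single one — so 48 is tight.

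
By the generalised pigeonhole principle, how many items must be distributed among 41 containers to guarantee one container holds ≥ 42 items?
n = (42 − 1)·41 + 1 = 1682

By the generalised pigeonhole principle, to guarantee some box contains ≥ r objects we need more than (r − 1) · k objects total. Threshold: n = (r − 1) · k + 1. With r = 42 and k = 41: n = 41 · 41 + 1 = 1681 + 1 = 1682. For n = 1681 = 41 · 41, we can put exactly 41 objects in every box, avoiding 42 in any single one — so 1682 is tight.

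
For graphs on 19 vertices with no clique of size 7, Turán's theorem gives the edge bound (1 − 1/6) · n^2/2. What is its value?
Turán density bound = (5/6) · 19^2/2 = 1805/12 ≈ 150.4167

Turán's theorem: ex(n, K_{r+1}) is achieved by the complete r-partite Turán graph T(n, r) with parts as balanced as possible, and is at most (1 − 1/r) · n^2/2. For r = 6, n = 19: the density bound is (5/6) · 361/2 = 1805/12 ≈ 150.4167. The integer-valued extremum is e(T(19, 6)) = 150, which is strictly less than the density bound 1805/12 since 6 ∤ 19 (the parts of T(19, 6) cannot all be equal).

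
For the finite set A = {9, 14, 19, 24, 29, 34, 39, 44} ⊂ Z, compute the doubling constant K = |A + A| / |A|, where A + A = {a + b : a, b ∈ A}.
K = |A + A| / |A| = 15/8

Enumerate A + A = {a + b : a, b ∈ A}. With |A| = 8, there are |A|^2 = 64 ordered sum pairs; collecting distinct values, A + A = {18, 23, 28, 33, 38, 43, 48, 53, 58, 63, 68, 73, 78, 83, 88}, so |A + A| = 15. Thus K = 15/8. Here |A + A| = 2|A| − 1 = 15, the minimum possible — so K = 15/8 is minimal, which holds iff A is an arithmetic progression.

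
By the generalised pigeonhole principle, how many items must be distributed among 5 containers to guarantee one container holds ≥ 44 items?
n = (44 − 1)·5 + 1 = 216

By the generalised pigeonhole principle, to guarantee some box contains ≥ r objects we need more than (r − 1) · k objects total. Threshold: n = (r − 1) · k + 1. With r = 44 and k = 5: n = 43 · 5 + 1 = 215 + 1 = 216. For n = 215 = 43 · 5, we can put exactly 43 objects in every box, avoiding 44 in any single one — so 216 is tight.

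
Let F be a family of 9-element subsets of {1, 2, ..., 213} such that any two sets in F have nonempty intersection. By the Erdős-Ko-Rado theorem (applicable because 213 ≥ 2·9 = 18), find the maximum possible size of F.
max |F| = C(212, 8) = 88535640906570

Erdős-Ko-Rado (1961): when n ≥ 2k, max |F| = C(n−1, k−1). The bound is attained by the star {A : i ∈ A} for any fixed i ∈ [n]. Here C(213−1, 9−1) = C(212, 8) = 88535640906570.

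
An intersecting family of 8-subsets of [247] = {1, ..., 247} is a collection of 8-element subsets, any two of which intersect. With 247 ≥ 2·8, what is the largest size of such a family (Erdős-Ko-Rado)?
max |F| = C(246, 7) = 9924540428880

The Erdős-Ko-Rado theorem states: for n ≥ 2k, an intersecting family of k-subsets of an n-element set has size at most C(n − 1, k − 1), with equality for 'star' families {A ⊆ [n] : |A| = k, i ∈ A} (fix an element i). For n = 247, k = 8: C(246, 7) = 9924540428880.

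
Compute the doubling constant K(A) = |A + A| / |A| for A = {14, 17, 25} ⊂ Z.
K = |A + A| / |A| = 6/3 = 2

Enumerate A + A = {a + b : a, b ∈ A}. With |A| = 3, there are |A|^2 = 9 ordered sum pairs; collecting distinct values, A + A = {28, 31, 34, 39, 42, 50}, so |A + A| = 6. Thus K = 6/3 = 2. For comparison, the minimum possible |A + A| over all 3-element sets is 2·3 − 1 = 5 (so min K = 5/3), attained only by arithmetic progressions.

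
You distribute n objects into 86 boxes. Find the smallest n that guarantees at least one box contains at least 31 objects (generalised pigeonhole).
n = (31 − 1)·86 + 1 = 2581

By the generalised pigeonhole principle, to guarantee some box contains ≥ r objects we need more than (r − 1) · k objects total. Threshold: n = (r − 1) · k + 1. With r = 31 and k = 86: n = 30 · 86 + 1 = 2580 + 1 = 2581. For n = 2580 = 30 · 86, we can put exactly 30 objects in every box, avoiding 31 in any single one — so 2581 is tight.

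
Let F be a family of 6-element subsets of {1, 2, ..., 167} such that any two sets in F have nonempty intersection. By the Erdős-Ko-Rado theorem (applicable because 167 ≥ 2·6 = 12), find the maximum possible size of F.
max |F| = C(166, 5) = 988455798

Erdős-Ko-Rado (1961): when n ≥ 2k, max |F| = C(n−1, k−1). The bound is attained by the star {A : i ∈ A} for any fixed i ∈ [n]. Here C(167−1, 6−1) = C(166, 5) = 988455798.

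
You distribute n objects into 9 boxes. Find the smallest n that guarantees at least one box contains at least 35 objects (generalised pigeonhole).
n = (35 − 1)·9 + 1 = 307

By the generalised pigeonhole principle, to guarantee some box contains ≥ r objects we need more than (r − 1) · k objects total. Threshold: n = (r − 1) · k + 1. With r = 35 and k = 9: n = 34 · 9 + 1 = 306 + 1 = 307. For n = 306 = 34 · 9, we can put exactly 34 objects in every box, avoiding 35 in any single one — so 307 is tight.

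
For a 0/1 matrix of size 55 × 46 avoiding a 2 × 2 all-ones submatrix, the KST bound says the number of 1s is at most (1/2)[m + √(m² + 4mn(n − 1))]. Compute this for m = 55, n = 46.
z(55, 46; 2, 2) ≤ (1/2)[55 + √(55² + 4·55·46·45)] = (1/2)[55 + √458425] = 366.0354

Kővári–Sós–Turán: let r_1, ..., r_55 be the row sums and z = Σ r_i the total number of 1s. Each pair of columns can share at most one row with both entries 1 (else a 2×2 all-ones block appears), so Σ_i C(r_i, 2) ≤ C(46, 2) = 1035. By convexity Σ_i C(r_i, 2) ≥ 55·C(z/55, 2) = z(z − 55)/(2·55), giving z² − 55z − 55·46·45 ≤ 0 and hence z ≤ (1/2)[55 + √(3025 + 4·113850)] = (1/2)[55 + √458425] ≈ (1/2)(55 + 677.0709) = 366.0354.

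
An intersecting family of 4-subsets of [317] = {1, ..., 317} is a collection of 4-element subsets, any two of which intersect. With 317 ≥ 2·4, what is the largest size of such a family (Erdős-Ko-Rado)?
max |F| = C(316, 3) = 5209260

The Erdős-Ko-Rado theorem states: for n ≥ 2k, an intersecting family of k-subsets of an n-element set has size at most C(n − 1, k − 1), with equality for 'star' families {A ⊆ [n] : |A| = k, i ∈ A} (fix an element i). For n = 317, k = 4: C(316, 3) = 5209260.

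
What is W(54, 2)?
W(54, 2) = 54 + 1 = 55

A 2-term AP is any pair of integers, so a monochromatic 2-AP exists iff some colour is used at least twice. With 54 colours, the colouring i ↦ i on {1, ..., 54} uses each colour once, avoiding any monochromatic pair, so W(54, 2) > 54. For {1, ..., 55}, pigeonhole forces two integers of the same colour, which form a monochromatic 2-AP. Hence W(54, 2) = 55.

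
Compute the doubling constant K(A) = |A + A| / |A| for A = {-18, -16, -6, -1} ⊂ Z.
K = |A + A| / |A| = 10/4 = 5/2

Enumerate A + A = {a + b : a, b ∈ A}. With |A| = 4, there are |A|^2 = 16 ordered sum pairs; collecting distinct values, A + A = {-36, -34, -32, -24, -22, -19, -17, -12, -7, -2}, so |A + A| = 10. Thus K = 10/4 = 5/2. For comparison, the minimum possible |A + A| over all 4-element sets is 2·4 − 1 = 7 (so min K = 7/4), attained only by arithmetic progressions.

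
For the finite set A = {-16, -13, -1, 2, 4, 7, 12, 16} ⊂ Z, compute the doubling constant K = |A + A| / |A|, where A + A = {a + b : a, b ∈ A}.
K = |A + A| / |A| = 30/8 = 15/4

Enumerate A + A = {a + b : a, b ∈ A}. With |A| = 8, there are |A|^2 = 64 ordered sum pairs; collecting distinct values, A + A = {-32, -29, -26, -17, -14, -12, -11, -9, -6, -4, -2, -1, 0, 1, 3, 4, 6, 8, 9, 11, 14, 15, 16, 18, 19, 20, 23, 24, 28, 32}, so |A + A| = 30. Thus K = 30/8 = 15/4. For comparison, the minimum possible |A + A| over all 8-element sets is 2·8 − 1 = 15 (so min K = 15/8), attained only by arithmetic progressions.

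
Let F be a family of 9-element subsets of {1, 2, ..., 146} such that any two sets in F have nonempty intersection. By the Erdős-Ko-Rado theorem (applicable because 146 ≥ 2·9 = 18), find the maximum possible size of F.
max |F| = C(145, 8) = 3981762826470

Erdős-Ko-Rado (1961): when n ≥ 2k, max |F| = C(n−1, k−1). The bound is attained by the star {A : i ∈ A} for any fixed i ∈ [n]. Here C(146−1, 9−1) = C(145, 8) = 3981762826470.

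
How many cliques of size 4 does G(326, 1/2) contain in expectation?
E[# K_4] = C(326, 4) · (1/2)^C(4, 2) = 461994975 / 2^6 = 7218671.484375

For each 4-subset S of vertices (there are C(326, 4) = 461994975 such S), let X_S = 1 if S induces a K_4 (all C(4, 2) = 6 edges present). Then P(X_S = 1) = (1/2)^6 = 1/64. By linearity of expectation, E[# K_4] = C(326, 4) · (1/2)^6 = 461994975 / 64 = 7218671.484375.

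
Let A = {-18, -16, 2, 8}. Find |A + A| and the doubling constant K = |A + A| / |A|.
K = |A + A| / |A| = 10/4 = 5/2

Enumerate A + A = {a + b : a, b ∈ A}. With |A| = 4, there are |A|^2 = 16 ordered sum pairs; collecting distinct values, A + A = {-36, -34, -32, -16, -14, -10, -8, 4, 10, 16}, so |A + A| = 10. Thus K = 10/4 = 5/2. For comparison, the minimum possible |A + A| over all 4-element sets is 2·4 − 1 = 7 (so min K = 7/4), attained only by arithmetic progressions.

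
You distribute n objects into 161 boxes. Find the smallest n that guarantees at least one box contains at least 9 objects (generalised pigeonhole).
n = (9 − 1)·161 + 1 = 1289

By the generalised pigeonhole principle, to guarantee some box contains ≥ r objects we need more than (r − 1) · k objects total. Threshold: n = (r − 1) · k + 1. With r = 9 and k = 161: n = 8 · 161 + 1 = 1288 + 1 = 1289. For n = 1288 = 8 · 161, we can put exactly 8 objects in every box, avoiding 9 in any single one — so 1289 is tight.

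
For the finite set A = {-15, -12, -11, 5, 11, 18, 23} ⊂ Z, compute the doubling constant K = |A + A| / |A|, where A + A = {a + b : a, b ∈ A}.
K = |A + A| / |A| = 28/7 = 4

Enumerate A + A = {a + b : a, b ∈ A}. With |A| = 7, there are |A|^2 = 49 ordered sum pairs; collecting distinct values, A + A = {-30, -27, -26, -24, -23, -22, -10, -7, -6, -4, -1, 0, 3, 6, 7, 8, 10, 11, 12, 16, 22, 23, 28, 29, 34, 36, 41, 46}, so |A + A| = 28. Thus K = 28/7 = 4. For comparison, the minimum possible |A + A| over all 7-element sets is 2·7 − 1 = 13 (so min K = 13/7), attained only by arithmetic progressions.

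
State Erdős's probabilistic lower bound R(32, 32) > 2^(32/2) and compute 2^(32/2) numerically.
2^(32/2) = 65536; so R(32, 32) > 65536

Colour each edge of K_n uniformly at random with red/blue. The expected number of monochromatic K_32 is C(n, 32) · 2 · 2^(−C(32,2)). If C(n, 32) · 2^(1 − C(32,2)) < 1, then with positive probability no monochromatic K_32 exists, so R(32, 32) > n. The standard estimate C(n, 32) ≤ n^32/32! shows this inequality holds whenever n ≤ 2^(32/2) (since 32! · 2^(C(32,2) − 1) > 2^(32^2/2) ≥ n^32). Hence R(32, 32) > 2^(32/2) = 65536.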